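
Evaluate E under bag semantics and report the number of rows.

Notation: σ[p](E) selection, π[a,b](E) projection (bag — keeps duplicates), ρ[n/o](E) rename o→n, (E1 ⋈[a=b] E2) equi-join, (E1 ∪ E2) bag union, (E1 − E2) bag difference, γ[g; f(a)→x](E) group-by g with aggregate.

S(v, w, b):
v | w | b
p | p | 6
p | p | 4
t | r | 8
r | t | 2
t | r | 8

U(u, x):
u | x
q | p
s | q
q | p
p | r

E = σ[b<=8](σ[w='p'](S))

Subexpression sizes:
  S → 5
  σ[w='p'](S) → 2
  σ[b<=8](σ[w='p'](S)) → 2

|E| = 2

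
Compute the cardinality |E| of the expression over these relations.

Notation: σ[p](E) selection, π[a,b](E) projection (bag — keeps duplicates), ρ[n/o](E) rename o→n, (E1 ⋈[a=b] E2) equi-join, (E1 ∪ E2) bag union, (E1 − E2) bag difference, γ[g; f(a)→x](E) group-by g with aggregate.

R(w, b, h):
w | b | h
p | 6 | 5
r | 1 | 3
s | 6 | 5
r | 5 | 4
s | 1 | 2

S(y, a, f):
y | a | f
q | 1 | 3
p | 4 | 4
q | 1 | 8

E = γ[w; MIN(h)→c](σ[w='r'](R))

Subexpression sizes:
  R → 5
  σ[w='r'](R) → 2
  γ[w; MIN(h)→c](σ[w='r'](R)) → 1

|E| = 1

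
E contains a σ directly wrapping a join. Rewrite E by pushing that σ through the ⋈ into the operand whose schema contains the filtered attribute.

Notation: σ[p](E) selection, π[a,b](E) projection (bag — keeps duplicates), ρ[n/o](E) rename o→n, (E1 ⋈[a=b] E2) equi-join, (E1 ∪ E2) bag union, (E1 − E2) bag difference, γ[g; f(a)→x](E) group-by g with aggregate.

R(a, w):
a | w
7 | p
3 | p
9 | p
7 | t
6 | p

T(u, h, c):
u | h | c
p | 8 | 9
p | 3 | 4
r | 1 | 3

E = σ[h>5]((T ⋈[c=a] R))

σ filters on h, owned by the left side.
E' = (σ[h>5](T) ⋈[c=a] R)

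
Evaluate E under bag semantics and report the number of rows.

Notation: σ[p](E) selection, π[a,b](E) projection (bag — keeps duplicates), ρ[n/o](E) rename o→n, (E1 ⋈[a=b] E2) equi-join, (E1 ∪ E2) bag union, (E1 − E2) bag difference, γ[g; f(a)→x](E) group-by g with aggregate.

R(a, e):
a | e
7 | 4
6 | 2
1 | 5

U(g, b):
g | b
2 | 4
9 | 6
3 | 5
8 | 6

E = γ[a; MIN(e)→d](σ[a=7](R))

Stepwise |·|:
  R → 3
  σ[a=7](R) → 1
  γ[a; MIN(e)→d](σ[a=7](R)) → 1

|E| = 1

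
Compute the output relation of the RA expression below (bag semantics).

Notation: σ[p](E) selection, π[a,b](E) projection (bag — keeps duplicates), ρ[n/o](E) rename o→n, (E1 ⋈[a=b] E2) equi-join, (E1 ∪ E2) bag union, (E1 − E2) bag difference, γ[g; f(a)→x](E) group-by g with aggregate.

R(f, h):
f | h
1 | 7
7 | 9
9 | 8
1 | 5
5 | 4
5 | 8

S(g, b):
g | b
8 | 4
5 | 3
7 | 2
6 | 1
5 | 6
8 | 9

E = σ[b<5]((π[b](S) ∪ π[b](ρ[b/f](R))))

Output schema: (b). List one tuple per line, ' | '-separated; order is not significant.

Stepwise |·|:
  S → 6
  π[b](S) → 6
  R → 6
  ρ[b/f](R) → 6
  π[b](ρ[b/f](R)) → 6
  (π[b](S) ∪ π[b](ρ[b/f](R))) → 12
  σ[b<5]((π[b](S) ∪ π[b](ρ[b/f](R)))) → 6

== RESULT ==
b
1
1
1
2
3
4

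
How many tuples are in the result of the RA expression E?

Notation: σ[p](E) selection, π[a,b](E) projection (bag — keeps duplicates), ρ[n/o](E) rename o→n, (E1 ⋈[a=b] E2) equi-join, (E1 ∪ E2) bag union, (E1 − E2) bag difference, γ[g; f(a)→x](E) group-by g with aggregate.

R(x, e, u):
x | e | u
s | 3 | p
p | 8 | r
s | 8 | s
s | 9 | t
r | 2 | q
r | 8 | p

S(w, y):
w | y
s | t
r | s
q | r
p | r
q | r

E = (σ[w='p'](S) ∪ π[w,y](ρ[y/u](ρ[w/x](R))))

Row counts bottom-up:
  S → 5
  σ[w='p'](S) → 1
  R → 6
  ρ[w/x](R) → 6
  ρ[y/u](ρ[w/x](R)) → 6
  π[w,y](ρ[y/u](ρ[w/x](R))) → 6
  (σ[w='p'](S) ∪ π[w,y](ρ[y/u](ρ[w/x](R)))) → 7

|E| = 7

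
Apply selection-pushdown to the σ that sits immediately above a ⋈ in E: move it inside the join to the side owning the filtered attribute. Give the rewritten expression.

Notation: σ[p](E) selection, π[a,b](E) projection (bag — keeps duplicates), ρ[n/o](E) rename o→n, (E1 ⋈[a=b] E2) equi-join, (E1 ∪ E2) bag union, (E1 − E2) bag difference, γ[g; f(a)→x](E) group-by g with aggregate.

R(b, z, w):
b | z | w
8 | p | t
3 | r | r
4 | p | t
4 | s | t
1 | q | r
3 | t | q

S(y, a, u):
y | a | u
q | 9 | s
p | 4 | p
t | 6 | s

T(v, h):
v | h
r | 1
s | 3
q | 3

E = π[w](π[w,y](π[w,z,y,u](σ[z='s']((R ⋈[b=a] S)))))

σ filters on z, owned by the left side.
E' = π[w](π[w,y](π[w,z,y,u]((σ[z='s'](R) ⋈[b=a] S))))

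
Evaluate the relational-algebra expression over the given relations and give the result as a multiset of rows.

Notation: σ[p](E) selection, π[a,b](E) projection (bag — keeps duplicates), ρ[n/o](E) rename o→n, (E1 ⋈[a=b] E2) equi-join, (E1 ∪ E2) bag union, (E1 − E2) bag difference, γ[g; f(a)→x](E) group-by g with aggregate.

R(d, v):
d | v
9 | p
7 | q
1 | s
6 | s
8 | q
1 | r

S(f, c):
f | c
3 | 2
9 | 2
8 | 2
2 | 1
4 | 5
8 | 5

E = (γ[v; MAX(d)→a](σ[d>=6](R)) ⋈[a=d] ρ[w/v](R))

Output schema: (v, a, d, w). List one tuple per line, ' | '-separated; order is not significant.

Stepwise |·|:
  R → 6
  σ[d>=6](R) → 4
  γ[v; MAX(d)→a](σ[d>=6](R)) → 3
  R → 6
  ρ[w/v](R) → 6
  (γ[v; MAX(d)→a](σ[d>=6](R)) ⋈[a=d] ρ[w/v](R)) → 3

== RESULT ==
v | a | d | w
p | 9 | 9 | p
q | 8 | 8 | q
s | 6 | 6 | s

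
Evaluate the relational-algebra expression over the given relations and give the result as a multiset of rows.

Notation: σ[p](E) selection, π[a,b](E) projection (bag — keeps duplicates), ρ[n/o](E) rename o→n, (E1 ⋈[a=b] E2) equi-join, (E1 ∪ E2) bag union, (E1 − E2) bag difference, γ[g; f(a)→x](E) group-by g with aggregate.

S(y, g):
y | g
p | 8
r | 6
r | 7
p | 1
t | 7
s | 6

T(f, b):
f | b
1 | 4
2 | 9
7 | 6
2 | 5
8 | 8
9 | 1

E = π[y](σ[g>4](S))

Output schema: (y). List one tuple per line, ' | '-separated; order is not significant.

Per-node cardinality:
  S → 6
  σ[g>4](S) → 5
  π[y](σ[g>4](S)) → 5

== RESULT ==
y
p
r
r
s
t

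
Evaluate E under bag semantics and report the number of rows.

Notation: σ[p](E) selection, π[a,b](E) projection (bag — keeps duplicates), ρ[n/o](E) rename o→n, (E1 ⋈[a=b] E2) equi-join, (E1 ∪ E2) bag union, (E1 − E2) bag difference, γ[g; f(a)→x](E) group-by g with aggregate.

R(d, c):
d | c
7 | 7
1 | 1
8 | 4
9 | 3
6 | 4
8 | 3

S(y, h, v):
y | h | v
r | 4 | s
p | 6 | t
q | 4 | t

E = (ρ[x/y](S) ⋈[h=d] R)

Per-node cardinality:
  S → 3
  ρ[x/y](S) → 3
  R → 6
  (ρ[x/y](S) ⋈[h=d] R) → 1

|E| = 1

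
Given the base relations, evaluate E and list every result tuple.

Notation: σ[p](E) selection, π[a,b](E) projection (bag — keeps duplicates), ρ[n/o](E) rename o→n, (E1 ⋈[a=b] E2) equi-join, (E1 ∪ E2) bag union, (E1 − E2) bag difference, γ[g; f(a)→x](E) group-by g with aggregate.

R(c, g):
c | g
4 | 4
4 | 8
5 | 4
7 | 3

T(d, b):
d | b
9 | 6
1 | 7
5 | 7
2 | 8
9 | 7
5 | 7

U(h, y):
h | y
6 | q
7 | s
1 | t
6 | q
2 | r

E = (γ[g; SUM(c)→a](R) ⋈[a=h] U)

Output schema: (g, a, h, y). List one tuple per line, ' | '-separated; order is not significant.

Row counts bottom-up:
  R → 4
  γ[g; SUM(c)→a](R) → 3
  U → 5
  (γ[g; SUM(c)→a](R) ⋈[a=h] U) → 1

== RESULT ==
g | a | h | y
3 | 7 | 7 | s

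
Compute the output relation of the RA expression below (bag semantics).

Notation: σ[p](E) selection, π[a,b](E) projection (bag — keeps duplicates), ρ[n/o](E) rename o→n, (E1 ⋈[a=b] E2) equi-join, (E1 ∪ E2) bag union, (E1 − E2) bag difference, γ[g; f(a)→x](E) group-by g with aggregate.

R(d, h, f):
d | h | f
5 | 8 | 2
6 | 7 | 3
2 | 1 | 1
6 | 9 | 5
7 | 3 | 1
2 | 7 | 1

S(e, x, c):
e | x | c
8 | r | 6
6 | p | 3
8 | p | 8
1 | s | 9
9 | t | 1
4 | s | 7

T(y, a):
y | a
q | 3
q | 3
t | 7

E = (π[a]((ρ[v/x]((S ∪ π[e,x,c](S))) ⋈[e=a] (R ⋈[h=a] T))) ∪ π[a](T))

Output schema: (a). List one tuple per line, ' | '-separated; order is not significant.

Row counts bottom-up:
  S → 6
  S → 6
  π[e,x,c](S) → 6
  (S ∪ π[e,x,c](S)) → 12
  ρ[v/x]((S ∪ π[e,x,c](S))) → 12
  R → 6
  T → 3
  (R ⋈[h=a] T) → 4
  (ρ[v/x]((S ∪ π[e,x,c](S))) ⋈[e=a] (R ⋈[h=a] T)) → 0
  π[a]((ρ[v/x]((S ∪ π[e,x,c](S))) ⋈[e=a] (R ⋈[h=a] T))) → 0
  T → 3
  π[a](T) → 3
  (π[a]((ρ[v/x]((S ∪ π[e,x,c](S))) ⋈[e=a] (R ⋈[h=a] T))) ∪ π[a](T)) → 3

== RESULT ==
a
3
3
7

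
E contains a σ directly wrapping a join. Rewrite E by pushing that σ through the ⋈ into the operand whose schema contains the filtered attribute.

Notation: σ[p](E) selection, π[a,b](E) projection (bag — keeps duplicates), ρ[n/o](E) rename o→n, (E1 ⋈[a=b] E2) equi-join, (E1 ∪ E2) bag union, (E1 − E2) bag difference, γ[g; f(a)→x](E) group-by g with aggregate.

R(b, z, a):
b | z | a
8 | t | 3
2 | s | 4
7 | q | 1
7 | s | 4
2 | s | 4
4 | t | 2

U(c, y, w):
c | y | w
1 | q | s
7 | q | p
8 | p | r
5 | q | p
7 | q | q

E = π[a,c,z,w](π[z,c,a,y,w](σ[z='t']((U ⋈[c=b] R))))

σ filters on z, owned by the right side.
E' = π[a,c,z,w](π[z,c,a,y,w]((U ⋈[c=b] σ[z='t'](R))))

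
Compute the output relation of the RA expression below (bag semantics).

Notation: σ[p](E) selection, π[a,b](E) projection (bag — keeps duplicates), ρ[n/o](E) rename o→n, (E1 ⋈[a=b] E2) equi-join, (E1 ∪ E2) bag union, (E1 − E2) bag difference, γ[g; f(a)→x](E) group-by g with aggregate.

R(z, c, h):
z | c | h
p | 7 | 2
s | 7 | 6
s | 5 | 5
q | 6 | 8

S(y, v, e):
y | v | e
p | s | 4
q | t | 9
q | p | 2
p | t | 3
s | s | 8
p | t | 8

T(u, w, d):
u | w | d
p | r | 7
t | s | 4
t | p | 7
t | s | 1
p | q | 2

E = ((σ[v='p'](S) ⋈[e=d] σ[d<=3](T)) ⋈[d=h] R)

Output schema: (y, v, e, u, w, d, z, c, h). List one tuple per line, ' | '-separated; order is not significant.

Per-node cardinality:
  S → 6
  σ[v='p'](S) → 1
  T → 5
  σ[d<=3](T) → 2
  (σ[v='p'](S) ⋈[e=d] σ[d<=3](T)) → 1
  R → 4
  ((σ[v='p'](S) ⋈[e=d] σ[d<=3](T)) ⋈[d=h] R) → 1

== RESULT ==
y | v | e | u | w | d | z | c | h
q | p | 2 | p | q | 2 | p | 7 | 2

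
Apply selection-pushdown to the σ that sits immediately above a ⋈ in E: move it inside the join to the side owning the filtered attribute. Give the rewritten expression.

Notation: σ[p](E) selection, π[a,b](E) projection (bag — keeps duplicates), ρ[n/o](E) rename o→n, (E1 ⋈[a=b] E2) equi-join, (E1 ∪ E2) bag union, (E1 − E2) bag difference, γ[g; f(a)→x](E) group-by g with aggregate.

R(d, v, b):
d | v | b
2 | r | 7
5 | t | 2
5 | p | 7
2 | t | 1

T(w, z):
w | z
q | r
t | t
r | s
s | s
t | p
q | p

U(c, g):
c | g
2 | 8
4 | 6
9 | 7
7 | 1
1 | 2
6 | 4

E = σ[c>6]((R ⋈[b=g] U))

σ filters on c, owned by the right side.
E' = (R ⋈[b=g] σ[c>6](U))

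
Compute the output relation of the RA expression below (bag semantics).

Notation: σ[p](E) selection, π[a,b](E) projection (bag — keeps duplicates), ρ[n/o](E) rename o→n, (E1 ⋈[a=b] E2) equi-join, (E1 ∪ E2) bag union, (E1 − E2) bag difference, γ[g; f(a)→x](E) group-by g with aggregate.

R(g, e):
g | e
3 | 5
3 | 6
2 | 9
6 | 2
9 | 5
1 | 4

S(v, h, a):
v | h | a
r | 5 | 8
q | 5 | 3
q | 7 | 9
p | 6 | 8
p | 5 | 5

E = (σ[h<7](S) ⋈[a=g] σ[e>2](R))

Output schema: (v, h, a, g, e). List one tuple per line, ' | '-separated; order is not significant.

Per-node cardinality:
  S → 5
  σ[h<7](S) → 4
  R → 6
  σ[e>2](R) → 5
  (σ[h<7](S) ⋈[a=g] σ[e>2](R)) → 2

== RESULT ==
v | h | a | g | e
q | 5 | 3 | 3 | 5
q | 5 | 3 | 3 | 6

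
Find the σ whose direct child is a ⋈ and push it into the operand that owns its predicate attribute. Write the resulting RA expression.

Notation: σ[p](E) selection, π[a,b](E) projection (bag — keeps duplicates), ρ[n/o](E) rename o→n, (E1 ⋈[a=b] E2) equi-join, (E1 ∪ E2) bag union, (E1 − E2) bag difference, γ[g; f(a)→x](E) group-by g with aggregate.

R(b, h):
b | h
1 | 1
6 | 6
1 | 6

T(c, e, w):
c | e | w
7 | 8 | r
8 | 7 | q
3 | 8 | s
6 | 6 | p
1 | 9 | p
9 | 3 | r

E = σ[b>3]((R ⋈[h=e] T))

σ filters on b, owned by the left side.
E' = (σ[b>3](R) ⋈[h=e] T)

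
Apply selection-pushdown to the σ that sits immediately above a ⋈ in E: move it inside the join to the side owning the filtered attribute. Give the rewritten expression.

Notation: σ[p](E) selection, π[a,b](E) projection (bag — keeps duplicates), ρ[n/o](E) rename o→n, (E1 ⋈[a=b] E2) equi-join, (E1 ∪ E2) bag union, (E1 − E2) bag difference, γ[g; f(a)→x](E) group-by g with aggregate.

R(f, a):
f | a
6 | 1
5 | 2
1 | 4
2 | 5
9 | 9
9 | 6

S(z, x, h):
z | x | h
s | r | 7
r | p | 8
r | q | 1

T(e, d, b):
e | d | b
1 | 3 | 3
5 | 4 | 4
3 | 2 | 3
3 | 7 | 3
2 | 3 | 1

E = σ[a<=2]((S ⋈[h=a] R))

σ filters on a, owned by the right side.
E' = (S ⋈[h=a] σ[a<=2](R))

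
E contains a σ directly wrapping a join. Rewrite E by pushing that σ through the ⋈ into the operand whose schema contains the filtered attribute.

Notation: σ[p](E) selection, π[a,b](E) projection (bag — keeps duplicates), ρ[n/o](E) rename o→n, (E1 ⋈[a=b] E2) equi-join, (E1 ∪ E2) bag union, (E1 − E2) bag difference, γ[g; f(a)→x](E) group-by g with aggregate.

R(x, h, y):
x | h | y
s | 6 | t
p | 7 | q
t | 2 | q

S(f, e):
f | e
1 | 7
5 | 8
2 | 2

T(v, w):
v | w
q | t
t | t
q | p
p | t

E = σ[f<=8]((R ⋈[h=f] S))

σ filters on f, owned by the right side.
E' = (R ⋈[h=f] σ[f<=8](S))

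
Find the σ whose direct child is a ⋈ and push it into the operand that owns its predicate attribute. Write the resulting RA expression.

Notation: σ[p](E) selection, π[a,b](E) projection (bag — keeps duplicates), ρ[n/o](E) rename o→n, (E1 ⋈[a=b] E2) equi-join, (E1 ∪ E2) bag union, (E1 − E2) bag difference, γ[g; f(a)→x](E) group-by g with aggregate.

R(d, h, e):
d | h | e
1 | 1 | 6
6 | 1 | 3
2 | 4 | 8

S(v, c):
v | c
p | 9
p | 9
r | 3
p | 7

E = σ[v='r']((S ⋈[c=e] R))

σ filters on v, owned by the left side.
E' = (σ[v='r'](S) ⋈[c=e] R)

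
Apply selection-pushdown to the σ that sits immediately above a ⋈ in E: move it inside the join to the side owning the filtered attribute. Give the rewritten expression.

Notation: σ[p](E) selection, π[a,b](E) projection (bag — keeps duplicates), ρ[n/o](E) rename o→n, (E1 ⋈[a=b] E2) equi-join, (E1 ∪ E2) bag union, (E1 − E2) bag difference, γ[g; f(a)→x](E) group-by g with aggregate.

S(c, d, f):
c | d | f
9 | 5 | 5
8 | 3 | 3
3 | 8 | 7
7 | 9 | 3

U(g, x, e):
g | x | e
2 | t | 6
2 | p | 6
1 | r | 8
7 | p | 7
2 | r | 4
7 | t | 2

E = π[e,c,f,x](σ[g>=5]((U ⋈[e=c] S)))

σ filters on g, owned by the left side.
E' = π[e,c,f,x]((σ[g>=5](U) ⋈[e=c] S))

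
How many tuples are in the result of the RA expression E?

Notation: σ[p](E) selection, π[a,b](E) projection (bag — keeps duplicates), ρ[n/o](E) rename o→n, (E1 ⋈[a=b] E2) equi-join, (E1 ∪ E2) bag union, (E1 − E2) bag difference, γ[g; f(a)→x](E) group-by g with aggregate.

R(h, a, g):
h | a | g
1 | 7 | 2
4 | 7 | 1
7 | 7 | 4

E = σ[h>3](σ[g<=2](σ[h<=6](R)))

Row counts bottom-up:
  R → 3
  σ[h<=6](R) → 2
  σ[g<=2](σ[h<=6](R)) → 2
  σ[h>3](σ[g<=2](σ[h<=6](R))) → 1

|E| = 1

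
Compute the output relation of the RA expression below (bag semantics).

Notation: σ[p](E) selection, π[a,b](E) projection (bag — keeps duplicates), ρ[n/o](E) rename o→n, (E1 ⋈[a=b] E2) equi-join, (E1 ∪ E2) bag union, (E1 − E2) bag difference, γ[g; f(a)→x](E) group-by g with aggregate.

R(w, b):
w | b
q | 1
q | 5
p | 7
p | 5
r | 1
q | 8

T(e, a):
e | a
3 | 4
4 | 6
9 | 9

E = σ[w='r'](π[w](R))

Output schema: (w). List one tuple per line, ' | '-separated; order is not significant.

Per-node cardinality:
  R → 6
  π[w](R) → 6
  σ[w='r'](π[w](R)) → 1

== RESULT ==
w
r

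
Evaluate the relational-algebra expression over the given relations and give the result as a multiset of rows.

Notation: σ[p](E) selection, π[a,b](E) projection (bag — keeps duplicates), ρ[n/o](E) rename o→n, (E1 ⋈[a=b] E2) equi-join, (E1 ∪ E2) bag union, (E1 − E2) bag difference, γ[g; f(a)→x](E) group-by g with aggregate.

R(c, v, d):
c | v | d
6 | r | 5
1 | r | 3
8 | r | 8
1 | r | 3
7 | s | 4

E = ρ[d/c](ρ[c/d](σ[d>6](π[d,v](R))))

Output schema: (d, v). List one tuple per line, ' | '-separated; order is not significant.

Per-node cardinality:
  R → 5
  π[d,v](R) → 5
  σ[d>6](π[d,v](R)) → 1
  ρ[c/d](σ[d>6](π[d,v](R))) → 1
  ρ[d/c](ρ[c/d](σ[d>6](π[d,v](R)))) → 1

== RESULT ==
d | v
8 | r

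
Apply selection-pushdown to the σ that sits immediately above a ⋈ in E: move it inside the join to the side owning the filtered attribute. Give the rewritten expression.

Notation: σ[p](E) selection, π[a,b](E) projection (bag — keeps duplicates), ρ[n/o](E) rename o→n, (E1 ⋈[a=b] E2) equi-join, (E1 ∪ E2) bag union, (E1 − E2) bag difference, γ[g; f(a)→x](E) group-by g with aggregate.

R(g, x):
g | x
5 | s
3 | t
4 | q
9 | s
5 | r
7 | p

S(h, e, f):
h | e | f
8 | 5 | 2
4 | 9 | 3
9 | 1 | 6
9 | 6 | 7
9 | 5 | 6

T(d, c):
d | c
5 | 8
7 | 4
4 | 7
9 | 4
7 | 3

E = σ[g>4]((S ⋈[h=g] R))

σ filters on g, owned by the right side.
E' = (S ⋈[h=g] σ[g>4](R))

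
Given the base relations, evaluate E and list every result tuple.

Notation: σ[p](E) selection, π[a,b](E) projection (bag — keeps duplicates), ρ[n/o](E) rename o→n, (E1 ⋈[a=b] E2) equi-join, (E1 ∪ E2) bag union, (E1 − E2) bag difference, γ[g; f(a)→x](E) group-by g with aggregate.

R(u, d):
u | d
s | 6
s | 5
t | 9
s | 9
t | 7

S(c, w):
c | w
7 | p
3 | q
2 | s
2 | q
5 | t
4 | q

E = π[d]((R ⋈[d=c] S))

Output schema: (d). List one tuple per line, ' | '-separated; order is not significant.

Per-node cardinality:
  R → 5
  S → 6
  (R ⋈[d=c] S) → 2
  π[d]((R ⋈[d=c] S)) → 2

== RESULT ==
d
5
7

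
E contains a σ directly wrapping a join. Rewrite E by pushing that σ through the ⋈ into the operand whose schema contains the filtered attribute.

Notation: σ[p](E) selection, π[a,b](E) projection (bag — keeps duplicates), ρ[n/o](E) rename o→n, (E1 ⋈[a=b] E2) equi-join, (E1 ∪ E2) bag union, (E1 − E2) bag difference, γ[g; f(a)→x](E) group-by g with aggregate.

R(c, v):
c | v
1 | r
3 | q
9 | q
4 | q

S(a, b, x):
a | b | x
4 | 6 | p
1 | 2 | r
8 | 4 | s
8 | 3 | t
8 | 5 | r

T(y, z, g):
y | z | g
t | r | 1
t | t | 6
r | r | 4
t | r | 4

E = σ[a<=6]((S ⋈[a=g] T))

σ filters on a, owned by the left side.
E' = (σ[a<=6](S) ⋈[a=g] T)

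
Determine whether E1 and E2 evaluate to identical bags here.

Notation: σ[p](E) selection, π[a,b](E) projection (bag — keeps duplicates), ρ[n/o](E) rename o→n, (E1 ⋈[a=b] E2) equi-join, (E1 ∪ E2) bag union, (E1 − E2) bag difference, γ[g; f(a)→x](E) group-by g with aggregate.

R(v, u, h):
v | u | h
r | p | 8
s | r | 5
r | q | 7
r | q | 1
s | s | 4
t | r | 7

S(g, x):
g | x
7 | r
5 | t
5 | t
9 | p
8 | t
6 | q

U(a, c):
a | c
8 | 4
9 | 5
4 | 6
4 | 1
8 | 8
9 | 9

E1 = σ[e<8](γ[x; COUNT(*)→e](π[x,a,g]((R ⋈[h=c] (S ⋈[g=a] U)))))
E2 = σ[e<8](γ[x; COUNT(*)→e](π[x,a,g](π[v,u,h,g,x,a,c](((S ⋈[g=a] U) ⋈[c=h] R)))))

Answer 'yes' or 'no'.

E1 subexpression sizes:
  R → 6
  S → 6
  U → 6
  (S ⋈[g=a] U) → 4
  (R ⋈[h=c] (S ⋈[g=a] U)) → 3
  π[x,a,g]((R ⋈[h=c] (S ⋈[g=a] U))) → 3
  γ[x; COUNT(*)→e](π[x,a,g]((R ⋈[h=c] (S ⋈[g=a] U)))) → 2
  σ[e<8](γ[x; COUNT(*)→e](π[x,a,g]((R ⋈[h=c] (S ⋈[g=a] U))))) → 2
E2 subexpression sizes:
  S → 6
  U → 6
  (S ⋈[g=a] U) → 4
  R → 6
  ((S ⋈[g=a] U) ⋈[c=h] R) → 3
  π[v,u,h,g,x,a,c](((S ⋈[g=a] U) ⋈[c=h] R)) → 3
  π[x,a,g](π[v,u,h,g,x,a,c](((S ⋈[g=a] U) ⋈[c=h] R))) → 3
  γ[x; COUNT(*)→e](π[x,a,g](π[v,u,h,g,x,a,c](((S ⋈[g=a] U) ⋈[c=h] R)))) → 2
  σ[e<8](γ[x; COUNT(*)→e](π[x,a,g](π[v,u,h,g,x,a,c](((S ⋈[g=a] U) ⋈[c=h] R))))) → 2

E1 and E2 produce the same multiset:
x | e
p | 1
t | 2

yes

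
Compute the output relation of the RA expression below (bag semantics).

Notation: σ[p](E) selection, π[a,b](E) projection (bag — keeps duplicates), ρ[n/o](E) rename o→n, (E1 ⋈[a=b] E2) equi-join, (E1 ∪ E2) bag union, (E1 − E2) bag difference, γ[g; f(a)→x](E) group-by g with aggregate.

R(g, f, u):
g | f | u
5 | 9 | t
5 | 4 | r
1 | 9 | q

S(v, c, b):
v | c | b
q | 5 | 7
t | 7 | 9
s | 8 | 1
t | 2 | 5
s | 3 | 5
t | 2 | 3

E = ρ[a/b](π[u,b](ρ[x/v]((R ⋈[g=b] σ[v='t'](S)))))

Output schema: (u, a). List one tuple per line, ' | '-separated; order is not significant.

Per-node cardinality:
  R → 3
  S → 6
  σ[v='t'](S) → 3
  (R ⋈[g=b] σ[v='t'](S)) → 2
  ρ[x/v]((R ⋈[g=b] σ[v='t'](S))) → 2
  π[u,b](ρ[x/v]((R ⋈[g=b] σ[v='t'](S)))) → 2
  ρ[a/b](π[u,b](ρ[x/v]((R ⋈[g=b] σ[v='t'](S))))) → 2

== RESULT ==
u | a
r | 5
t | 5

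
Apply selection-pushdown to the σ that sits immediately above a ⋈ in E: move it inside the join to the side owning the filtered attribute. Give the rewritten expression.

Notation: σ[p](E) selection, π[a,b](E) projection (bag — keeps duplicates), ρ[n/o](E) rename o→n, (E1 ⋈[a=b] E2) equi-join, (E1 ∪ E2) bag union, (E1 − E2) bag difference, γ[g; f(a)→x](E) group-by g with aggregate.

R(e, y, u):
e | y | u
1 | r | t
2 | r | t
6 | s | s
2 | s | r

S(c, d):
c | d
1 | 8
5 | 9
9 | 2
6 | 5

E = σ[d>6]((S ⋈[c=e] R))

σ filters on d, owned by the left side.
E' = (σ[d>6](S) ⋈[c=e] R)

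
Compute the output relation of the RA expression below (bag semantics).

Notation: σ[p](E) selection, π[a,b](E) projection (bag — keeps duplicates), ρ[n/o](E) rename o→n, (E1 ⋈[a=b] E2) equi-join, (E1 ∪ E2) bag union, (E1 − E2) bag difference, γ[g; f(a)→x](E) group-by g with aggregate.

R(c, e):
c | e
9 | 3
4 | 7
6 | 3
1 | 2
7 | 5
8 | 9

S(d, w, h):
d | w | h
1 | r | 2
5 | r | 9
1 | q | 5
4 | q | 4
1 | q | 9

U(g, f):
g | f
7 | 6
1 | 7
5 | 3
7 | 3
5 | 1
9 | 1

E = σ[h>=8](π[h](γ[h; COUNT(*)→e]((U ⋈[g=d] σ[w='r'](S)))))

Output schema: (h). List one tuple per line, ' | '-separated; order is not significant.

Per-node cardinality:
  U → 6
  S → 5
  σ[w='r'](S) → 2
  (U ⋈[g=d] σ[w='r'](S)) → 3
  γ[h; COUNT(*)→e]((U ⋈[g=d] σ[w='r'](S))) → 2
  π[h](γ[h; COUNT(*)→e]((U ⋈[g=d] σ[w='r'](S)))) → 2
  σ[h>=8](π[h](γ[h; COUNT(*)→e]((U ⋈[g=d] σ[w='r'](S))))) → 1

== RESULT ==
h
9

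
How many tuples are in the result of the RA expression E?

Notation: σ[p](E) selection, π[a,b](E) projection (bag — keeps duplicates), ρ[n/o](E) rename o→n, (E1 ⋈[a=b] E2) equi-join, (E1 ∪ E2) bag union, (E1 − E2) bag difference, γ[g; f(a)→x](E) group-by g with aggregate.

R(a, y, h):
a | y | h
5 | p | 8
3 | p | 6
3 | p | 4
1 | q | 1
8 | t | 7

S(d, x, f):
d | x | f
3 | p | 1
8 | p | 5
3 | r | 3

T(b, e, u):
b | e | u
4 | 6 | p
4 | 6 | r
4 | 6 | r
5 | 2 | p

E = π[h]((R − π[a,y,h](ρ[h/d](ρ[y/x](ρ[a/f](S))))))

Per-node cardinality:
  R → 5
  S → 3
  ρ[a/f](S) → 3
  ρ[y/x](ρ[a/f](S)) → 3
  ρ[h/d](ρ[y/x](ρ[a/f](S))) → 3
  π[a,y,h](ρ[h/d](ρ[y/x](ρ[a/f](S)))) → 3
  (R − π[a,y,h](ρ[h/d](ρ[y/x](ρ[a/f](S))))) → 4
  π[h]((R − π[a,y,h](ρ[h/d](ρ[y/x](ρ[a/f](S)))))) → 4

|E| = 4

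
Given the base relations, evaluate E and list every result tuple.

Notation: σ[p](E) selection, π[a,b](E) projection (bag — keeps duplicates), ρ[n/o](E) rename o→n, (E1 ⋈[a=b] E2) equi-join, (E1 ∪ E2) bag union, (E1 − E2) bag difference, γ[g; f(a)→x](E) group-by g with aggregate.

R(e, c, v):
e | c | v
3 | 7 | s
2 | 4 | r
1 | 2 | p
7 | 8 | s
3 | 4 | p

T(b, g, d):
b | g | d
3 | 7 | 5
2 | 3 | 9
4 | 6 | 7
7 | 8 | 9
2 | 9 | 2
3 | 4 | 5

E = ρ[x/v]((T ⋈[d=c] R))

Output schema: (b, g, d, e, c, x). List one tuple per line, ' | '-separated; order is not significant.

Row counts bottom-up:
  T → 6
  R → 5
  (T ⋈[d=c] R) → 2
  ρ[x/v]((T ⋈[d=c] R)) → 2

== RESULT ==
b | g | d | e | c | x
2 | 9 | 2 | 1 | 2 | p
4 | 6 | 7 | 3 | 7 | s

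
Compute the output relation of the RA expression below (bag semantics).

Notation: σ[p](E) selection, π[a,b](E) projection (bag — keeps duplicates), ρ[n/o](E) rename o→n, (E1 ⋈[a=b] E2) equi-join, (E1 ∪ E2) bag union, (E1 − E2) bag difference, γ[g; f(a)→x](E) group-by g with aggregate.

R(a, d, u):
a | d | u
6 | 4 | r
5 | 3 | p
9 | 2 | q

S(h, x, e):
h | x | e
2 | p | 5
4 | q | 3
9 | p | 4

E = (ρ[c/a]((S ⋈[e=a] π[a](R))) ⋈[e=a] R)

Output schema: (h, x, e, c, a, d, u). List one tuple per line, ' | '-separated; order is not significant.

Stepwise |·|:
  S → 3
  R → 3
  π[a](R) → 3
  (S ⋈[e=a] π[a](R)) → 1
  ρ[c/a]((S ⋈[e=a] π[a](R))) → 1
  R → 3
  (ρ[c/a]((S ⋈[e=a] π[a](R))) ⋈[e=a] R) → 1

== RESULT ==
h | x | e | c | a | d | u
2 | p | 5 | 5 | 5 | 3 | p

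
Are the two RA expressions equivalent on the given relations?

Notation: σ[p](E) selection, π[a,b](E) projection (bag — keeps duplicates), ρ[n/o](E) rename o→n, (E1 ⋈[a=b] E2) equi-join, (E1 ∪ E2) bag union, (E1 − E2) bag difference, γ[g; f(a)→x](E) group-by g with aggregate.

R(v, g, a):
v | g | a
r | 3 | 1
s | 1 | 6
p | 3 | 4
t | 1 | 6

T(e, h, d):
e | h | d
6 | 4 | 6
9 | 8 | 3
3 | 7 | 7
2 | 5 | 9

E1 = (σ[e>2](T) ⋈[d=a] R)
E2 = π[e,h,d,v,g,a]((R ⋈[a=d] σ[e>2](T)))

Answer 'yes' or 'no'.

E1 subexpression sizes:
  T → 4
  σ[e>2](T) → 3
  R → 4
  (σ[e>2](T) ⋈[d=a] R) → 2
E2 subexpression sizes:
  R → 4
  T → 4
  σ[e>2](T) → 3
  (R ⋈[a=d] σ[e>2](T)) → 2
  π[e,h,d,v,g,a]((R ⋈[a=d] σ[e>2](T))) → 2

E1 and E2 produce the same multiset:
e | h | d | v | g | a
6 | 4 | 6 | s | 1 | 6
6 | 4 | 6 | t | 1 | 6

yes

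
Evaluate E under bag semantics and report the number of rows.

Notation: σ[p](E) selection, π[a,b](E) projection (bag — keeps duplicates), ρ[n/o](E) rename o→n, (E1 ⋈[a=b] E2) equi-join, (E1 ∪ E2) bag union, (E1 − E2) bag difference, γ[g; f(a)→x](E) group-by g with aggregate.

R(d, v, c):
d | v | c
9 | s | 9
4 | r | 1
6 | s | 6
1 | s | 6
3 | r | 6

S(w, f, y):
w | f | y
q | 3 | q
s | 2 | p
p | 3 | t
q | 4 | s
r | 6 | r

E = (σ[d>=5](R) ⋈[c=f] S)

Per-node cardinality:
  R → 5
  σ[d>=5](R) → 2
  S → 5
  (σ[d>=5](R) ⋈[c=f] S) → 1

|E| = 1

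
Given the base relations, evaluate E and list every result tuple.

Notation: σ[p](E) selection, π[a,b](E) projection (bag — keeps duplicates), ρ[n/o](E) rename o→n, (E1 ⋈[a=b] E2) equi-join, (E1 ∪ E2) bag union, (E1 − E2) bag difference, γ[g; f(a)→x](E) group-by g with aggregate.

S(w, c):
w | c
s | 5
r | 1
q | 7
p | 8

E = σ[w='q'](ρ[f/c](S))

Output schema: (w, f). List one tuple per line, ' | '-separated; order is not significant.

Subexpression sizes:
  S → 4
  ρ[f/c](S) → 4
  σ[w='q'](ρ[f/c](S)) → 1

== RESULT ==
w | f
q | 7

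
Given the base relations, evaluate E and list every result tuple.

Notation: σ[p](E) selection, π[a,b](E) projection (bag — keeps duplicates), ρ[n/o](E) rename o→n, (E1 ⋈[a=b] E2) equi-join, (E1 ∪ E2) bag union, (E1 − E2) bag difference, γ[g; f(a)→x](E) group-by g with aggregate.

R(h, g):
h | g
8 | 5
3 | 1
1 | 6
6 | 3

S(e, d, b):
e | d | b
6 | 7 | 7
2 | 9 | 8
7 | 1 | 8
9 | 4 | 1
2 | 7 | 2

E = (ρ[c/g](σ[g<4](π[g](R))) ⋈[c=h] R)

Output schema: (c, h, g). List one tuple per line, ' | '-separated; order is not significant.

Row counts bottom-up:
  R → 4
  π[g](R) → 4
  σ[g<4](π[g](R)) → 2
  ρ[c/g](σ[g<4](π[g](R))) → 2
  R → 4
  (ρ[c/g](σ[g<4](π[g](R))) ⋈[c=h] R) → 2

== RESULT ==
c | h | g
1 | 1 | 6
3 | 3 | 1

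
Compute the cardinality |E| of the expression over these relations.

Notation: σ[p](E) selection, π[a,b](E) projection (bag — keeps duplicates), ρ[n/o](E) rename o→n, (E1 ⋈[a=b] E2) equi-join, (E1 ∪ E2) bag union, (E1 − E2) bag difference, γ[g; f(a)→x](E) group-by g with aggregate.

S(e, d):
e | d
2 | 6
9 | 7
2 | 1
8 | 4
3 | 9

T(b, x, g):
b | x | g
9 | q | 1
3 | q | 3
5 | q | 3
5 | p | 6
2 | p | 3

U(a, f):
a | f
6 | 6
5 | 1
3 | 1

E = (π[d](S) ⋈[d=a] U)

Row counts bottom-up:
  S → 5
  π[d](S) → 5
  U → 3
  (π[d](S) ⋈[d=a] U) → 1

|E| = 1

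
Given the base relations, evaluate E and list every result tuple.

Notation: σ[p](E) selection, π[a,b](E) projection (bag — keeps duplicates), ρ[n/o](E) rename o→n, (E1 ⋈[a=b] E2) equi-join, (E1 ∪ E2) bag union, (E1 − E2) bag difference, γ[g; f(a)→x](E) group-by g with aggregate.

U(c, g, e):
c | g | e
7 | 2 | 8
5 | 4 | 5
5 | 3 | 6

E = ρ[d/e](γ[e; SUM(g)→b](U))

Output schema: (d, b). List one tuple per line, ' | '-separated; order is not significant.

Stepwise |·|:
  U → 3
  γ[e; SUM(g)→b](U) → 3
  ρ[d/e](γ[e; SUM(g)→b](U)) → 3

== RESULT ==
d | b
5 | 4
6 | 3
8 | 2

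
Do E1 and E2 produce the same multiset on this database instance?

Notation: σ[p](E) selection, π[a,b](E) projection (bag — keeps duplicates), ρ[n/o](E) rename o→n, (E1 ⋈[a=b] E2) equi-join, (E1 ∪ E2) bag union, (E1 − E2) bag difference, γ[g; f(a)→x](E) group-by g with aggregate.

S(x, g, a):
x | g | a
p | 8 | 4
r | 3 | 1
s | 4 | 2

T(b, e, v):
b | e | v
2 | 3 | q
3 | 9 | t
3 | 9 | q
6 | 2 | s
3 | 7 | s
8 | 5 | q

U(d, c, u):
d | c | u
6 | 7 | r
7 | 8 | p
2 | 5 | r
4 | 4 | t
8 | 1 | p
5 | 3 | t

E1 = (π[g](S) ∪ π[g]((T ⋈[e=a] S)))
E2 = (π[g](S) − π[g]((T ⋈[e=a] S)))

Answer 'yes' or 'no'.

E1 per-node cardinality:
  S → 3
  π[g](S) → 3
  T → 6
  S → 3
  (T ⋈[e=a] S) → 1
  π[g]((T ⋈[e=a] S)) → 1
  (π[g](S) ∪ π[g]((T ⋈[e=a] S))) → 4
E2 per-node cardinality:
  S → 3
  π[g](S) → 3
  T → 6
  S → 3
  (T ⋈[e=a] S) → 1
  π[g]((T ⋈[e=a] S)) → 1
  (π[g](S) − π[g]((T ⋈[e=a] S))) → 2

E1 result:
g
3
4
4
8
E2 result:
g
3
8
Witness: (4,) appears 2× in E1 but 0× in E2.

no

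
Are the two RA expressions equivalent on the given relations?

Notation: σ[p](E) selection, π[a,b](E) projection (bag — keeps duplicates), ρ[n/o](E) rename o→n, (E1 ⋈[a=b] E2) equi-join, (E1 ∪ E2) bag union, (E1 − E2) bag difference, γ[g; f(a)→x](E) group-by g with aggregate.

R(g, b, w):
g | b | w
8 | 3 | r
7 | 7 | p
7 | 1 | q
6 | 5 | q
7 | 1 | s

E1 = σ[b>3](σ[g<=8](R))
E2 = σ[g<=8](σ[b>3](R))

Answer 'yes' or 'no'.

E1 stepwise |·|:
  R → 5
  σ[g<=8](R) → 5
  σ[b>3](σ[g<=8](R)) → 2
E2 stepwise |·|:
  R → 5
  σ[b>3](R) → 2
  σ[g<=8](σ[b>3](R)) → 2

E1 and E2 produce the same multiset:
g | b | w
6 | 5 | q
7 | 7 | p

yes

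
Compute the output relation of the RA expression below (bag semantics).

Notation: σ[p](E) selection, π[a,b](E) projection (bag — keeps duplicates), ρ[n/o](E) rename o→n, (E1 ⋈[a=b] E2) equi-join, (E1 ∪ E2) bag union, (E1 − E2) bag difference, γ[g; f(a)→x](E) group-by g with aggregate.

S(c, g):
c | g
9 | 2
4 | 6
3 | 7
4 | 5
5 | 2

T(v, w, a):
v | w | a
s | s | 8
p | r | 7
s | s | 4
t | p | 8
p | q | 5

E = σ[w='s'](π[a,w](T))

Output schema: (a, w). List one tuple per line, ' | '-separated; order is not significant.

Row counts bottom-up:
  T → 5
  π[a,w](T) → 5
  σ[w='s'](π[a,w](T)) → 2

== RESULT ==
a | w
4 | s
8 | s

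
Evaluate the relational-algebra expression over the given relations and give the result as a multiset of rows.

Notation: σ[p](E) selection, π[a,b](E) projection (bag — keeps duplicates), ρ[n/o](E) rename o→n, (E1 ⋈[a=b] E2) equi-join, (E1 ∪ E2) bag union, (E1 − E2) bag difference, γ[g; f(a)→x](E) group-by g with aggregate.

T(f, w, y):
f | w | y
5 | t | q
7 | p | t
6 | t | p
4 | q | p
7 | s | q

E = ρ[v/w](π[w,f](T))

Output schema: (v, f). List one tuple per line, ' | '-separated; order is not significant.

Per-node cardinality:
  T → 5
  π[w,f](T) → 5
  ρ[v/w](π[w,f](T)) → 5

== RESULT ==
v | f
p | 7
q | 4
s | 7
t | 5
t | 6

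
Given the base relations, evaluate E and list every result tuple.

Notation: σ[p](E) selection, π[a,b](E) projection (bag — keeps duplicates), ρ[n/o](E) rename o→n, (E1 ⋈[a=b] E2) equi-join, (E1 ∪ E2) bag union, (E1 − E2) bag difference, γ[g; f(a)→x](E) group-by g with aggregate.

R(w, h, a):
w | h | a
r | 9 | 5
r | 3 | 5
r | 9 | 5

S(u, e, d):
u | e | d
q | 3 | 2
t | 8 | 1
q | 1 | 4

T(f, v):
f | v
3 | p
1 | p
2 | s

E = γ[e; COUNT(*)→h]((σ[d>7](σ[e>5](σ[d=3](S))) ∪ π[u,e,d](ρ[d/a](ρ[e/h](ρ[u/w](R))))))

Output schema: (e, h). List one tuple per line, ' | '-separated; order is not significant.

Stepwise |·|:
  S → 3
  σ[d=3](S) → 0
  σ[e>5](σ[d=3](S)) → 0
  σ[d>7](σ[e>5](σ[d=3](S))) → 0
  R → 3
  ρ[u/w](R) → 3
  ρ[e/h](ρ[u/w](R)) → 3
  ρ[d/a](ρ[e/h](ρ[u/w](R))) → 3
  π[u,e,d](ρ[d/a](ρ[e/h](ρ[u/w](R)))) → 3
  (σ[d>7](σ[e>5](σ[d=3](S))) ∪ π[u,e,d](ρ[d/a](ρ[e/h](ρ[u/w](R))))) → 3
  γ[e; COUNT(*)→h]((σ[d>7](σ[e>5](σ[d=3](S))) ∪ π[u,e,d](ρ[d/a](ρ[e/h](ρ[u/w](R)))))) → 2

== RESULT ==
e | h
3 | 1
9 | 2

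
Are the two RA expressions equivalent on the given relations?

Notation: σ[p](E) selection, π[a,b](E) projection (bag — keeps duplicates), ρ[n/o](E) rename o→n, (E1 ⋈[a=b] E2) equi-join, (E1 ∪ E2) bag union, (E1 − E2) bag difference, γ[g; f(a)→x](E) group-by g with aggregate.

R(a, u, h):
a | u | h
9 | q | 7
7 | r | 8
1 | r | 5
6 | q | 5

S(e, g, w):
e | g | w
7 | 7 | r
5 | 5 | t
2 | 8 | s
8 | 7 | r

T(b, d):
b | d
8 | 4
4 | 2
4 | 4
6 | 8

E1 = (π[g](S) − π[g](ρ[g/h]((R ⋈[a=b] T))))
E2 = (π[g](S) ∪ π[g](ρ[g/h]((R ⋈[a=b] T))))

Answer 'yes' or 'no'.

E1 stepwise |·|:
  S → 4
  π[g](S) → 4
  R → 4
  T → 4
  (R ⋈[a=b] T) → 1
  ρ[g/h]((R ⋈[a=b] T)) → 1
  π[g](ρ[g/h]((R ⋈[a=b] T))) → 1
  (π[g](S) − π[g](ρ[g/h]((R ⋈[a=b] T)))) → 3
E2 stepwise |·|:
  S → 4
  π[g](S) → 4
  R → 4
  T → 4
  (R ⋈[a=b] T) → 1
  ρ[g/h]((R ⋈[a=b] T)) → 1
  π[g](ρ[g/h]((R ⋈[a=b] T))) → 1
  (π[g](S) ∪ π[g](ρ[g/h]((R ⋈[a=b] T)))) → 5

E1 result:
g
7
7
8
E2 result:
g
5
5
7
7
8
Witness: (5,) appears 0× in E1 but 2× in E2.

no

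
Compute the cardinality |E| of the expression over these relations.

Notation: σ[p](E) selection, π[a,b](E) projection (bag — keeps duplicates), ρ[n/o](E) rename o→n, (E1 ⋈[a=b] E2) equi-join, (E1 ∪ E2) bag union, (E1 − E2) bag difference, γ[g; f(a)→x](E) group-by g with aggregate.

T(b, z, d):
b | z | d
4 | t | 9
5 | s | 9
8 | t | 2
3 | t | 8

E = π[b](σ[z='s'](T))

Row counts bottom-up:
  T → 4
  σ[z='s'](T) → 1
  π[b](σ[z='s'](T)) → 1

|E| = 1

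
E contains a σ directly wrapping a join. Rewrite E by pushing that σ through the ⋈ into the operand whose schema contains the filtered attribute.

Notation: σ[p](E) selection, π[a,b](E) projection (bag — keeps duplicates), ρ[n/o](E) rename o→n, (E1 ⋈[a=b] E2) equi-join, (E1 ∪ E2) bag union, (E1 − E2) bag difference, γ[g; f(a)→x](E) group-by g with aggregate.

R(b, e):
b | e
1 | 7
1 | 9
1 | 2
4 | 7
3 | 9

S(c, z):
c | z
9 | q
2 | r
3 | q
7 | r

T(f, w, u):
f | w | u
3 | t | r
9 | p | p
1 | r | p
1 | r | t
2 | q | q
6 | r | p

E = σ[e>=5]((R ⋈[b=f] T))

σ filters on e, owned by the left side.
E' = (σ[e>=5](R) ⋈[b=f] T)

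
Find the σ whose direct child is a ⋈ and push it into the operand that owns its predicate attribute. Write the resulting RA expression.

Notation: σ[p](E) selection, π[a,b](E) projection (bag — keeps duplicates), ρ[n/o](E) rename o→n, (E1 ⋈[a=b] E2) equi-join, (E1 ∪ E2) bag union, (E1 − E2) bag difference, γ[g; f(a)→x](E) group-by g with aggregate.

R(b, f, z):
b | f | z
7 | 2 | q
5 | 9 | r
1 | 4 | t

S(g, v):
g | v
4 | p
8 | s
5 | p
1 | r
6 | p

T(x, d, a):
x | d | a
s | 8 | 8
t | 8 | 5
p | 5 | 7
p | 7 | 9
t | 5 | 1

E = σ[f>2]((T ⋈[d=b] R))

σ filters on f, owned by the right side.
E' = (T ⋈[d=b] σ[f>2](R))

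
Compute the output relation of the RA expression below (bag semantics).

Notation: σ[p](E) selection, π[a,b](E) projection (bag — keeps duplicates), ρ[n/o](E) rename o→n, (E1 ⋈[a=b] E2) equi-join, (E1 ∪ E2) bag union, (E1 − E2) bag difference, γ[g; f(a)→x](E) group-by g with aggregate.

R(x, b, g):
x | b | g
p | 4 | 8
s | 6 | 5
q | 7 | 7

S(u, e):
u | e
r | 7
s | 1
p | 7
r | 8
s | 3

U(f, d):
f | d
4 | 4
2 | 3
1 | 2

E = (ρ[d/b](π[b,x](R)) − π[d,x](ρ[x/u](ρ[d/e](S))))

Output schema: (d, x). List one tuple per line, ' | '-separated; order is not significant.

Subexpression sizes:
  R → 3
  π[b,x](R) → 3
  ρ[d/b](π[b,x](R)) → 3
  S → 5
  ρ[d/e](S) → 5
  ρ[x/u](ρ[d/e](S)) → 5
  π[d,x](ρ[x/u](ρ[d/e](S))) → 5
  (ρ[d/b](π[b,x](R)) − π[d,x](ρ[x/u](ρ[d/e](S)))) → 3

== RESULT ==
d | x
4 | p
6 | s
7 | q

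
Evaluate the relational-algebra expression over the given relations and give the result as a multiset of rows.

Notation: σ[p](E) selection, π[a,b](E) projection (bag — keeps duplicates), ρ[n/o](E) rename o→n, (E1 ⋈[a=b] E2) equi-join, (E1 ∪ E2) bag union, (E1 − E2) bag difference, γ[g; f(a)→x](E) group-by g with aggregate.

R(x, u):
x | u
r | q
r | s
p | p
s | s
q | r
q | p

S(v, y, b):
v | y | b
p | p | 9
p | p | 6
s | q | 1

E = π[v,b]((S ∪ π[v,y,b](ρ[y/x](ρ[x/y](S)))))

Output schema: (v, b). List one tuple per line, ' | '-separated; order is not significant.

Stepwise |·|:
  S → 3
  S → 3
  ρ[x/y](S) → 3
  ρ[y/x](ρ[x/y](S)) → 3
  π[v,y,b](ρ[y/x](ρ[x/y](S))) → 3
  (S ∪ π[v,y,b](ρ[y/x](ρ[x/y](S)))) → 6
  π[v,b]((S ∪ π[v,y,b](ρ[y/x](ρ[x/y](S))))) → 6

== RESULT ==
v | b
p | 6
p | 6
p | 9
p | 9
s | 1
s | 1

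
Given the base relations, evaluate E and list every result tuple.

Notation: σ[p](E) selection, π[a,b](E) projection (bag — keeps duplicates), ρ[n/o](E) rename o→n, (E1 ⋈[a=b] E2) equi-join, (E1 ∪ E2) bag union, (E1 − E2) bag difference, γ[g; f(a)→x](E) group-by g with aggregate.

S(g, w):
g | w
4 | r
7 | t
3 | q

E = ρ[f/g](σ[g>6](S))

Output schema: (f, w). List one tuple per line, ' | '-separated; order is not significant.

Row counts bottom-up:
  S → 3
  σ[g>6](S) → 1
  ρ[f/g](σ[g>6](S)) → 1

== RESULT ==
f | w
7 | t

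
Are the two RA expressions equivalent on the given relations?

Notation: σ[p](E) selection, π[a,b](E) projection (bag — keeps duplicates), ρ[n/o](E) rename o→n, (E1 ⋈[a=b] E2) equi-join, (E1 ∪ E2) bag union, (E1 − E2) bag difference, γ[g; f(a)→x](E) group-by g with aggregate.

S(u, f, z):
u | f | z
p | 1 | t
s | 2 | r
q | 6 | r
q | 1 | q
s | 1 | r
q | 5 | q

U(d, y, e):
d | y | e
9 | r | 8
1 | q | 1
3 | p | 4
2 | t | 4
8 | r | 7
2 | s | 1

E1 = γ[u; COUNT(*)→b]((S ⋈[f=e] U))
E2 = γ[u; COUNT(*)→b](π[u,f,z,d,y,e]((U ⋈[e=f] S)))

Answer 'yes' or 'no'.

E1 subexpression sizes:
  S → 6
  U → 6
  (S ⋈[f=e] U) → 6
  γ[u; COUNT(*)→b]((S ⋈[f=e] U)) → 3
E2 subexpression sizes:
  U → 6
  S → 6
  (U ⋈[e=f] S) → 6
  π[u,f,z,d,y,e]((U ⋈[e=f] S)) → 6
  γ[u; COUNT(*)→b](π[u,f,z,d,y,e]((U ⋈[e=f] S))) → 3

E1 and E2 produce the same multiset:
u | b
p | 2
q | 2
s | 2

yes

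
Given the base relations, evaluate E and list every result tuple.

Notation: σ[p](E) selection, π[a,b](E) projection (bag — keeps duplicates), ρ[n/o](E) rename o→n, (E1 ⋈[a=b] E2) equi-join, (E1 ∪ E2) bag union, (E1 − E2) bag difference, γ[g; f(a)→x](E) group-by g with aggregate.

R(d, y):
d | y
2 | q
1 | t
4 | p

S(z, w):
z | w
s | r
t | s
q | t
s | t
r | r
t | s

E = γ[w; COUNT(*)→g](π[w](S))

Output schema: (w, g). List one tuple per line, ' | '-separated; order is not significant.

Row counts bottom-up:
  S → 6
  π[w](S) → 6
  γ[w; COUNT(*)→g](π[w](S)) → 3

== RESULT ==
w | g
r | 2
s | 2
t | 2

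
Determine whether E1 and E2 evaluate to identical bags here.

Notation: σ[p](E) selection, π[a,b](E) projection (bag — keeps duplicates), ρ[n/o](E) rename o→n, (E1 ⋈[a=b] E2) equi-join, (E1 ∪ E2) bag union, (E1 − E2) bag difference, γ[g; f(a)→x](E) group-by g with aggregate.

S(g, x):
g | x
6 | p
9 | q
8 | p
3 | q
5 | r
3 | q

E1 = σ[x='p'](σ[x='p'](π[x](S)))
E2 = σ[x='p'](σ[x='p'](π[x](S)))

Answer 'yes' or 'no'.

E1 stepwise |·|:
  S → 6
  π[x](S) → 6
  σ[x='p'](π[x](S)) → 2
  σ[x='p'](σ[x='p'](π[x](S))) → 2
E2 stepwise |·|:
  S → 6
  π[x](S) → 6
  σ[x='p'](π[x](S)) → 2
  σ[x='p'](σ[x='p'](π[x](S))) → 2

E1 and E2 produce the same multiset:
x
p
p

yes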